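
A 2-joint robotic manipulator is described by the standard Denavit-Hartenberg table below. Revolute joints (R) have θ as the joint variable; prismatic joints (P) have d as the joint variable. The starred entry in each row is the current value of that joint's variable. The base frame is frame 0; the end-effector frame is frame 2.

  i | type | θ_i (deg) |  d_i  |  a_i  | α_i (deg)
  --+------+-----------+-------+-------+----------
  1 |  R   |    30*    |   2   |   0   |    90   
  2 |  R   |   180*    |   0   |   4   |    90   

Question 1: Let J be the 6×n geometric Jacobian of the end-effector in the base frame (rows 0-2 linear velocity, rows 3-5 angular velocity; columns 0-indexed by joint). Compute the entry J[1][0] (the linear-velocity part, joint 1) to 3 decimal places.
axis z_0 = ẑ; lever o_n−o_0 = (-3.4641,-2.0000,2.0000)
cross product → J_v[:, 0] = (2.0000,-3.4641,0.0000)
J_ω[:, 0] = z_0
entry J[1][0] = -3.4641

-3.464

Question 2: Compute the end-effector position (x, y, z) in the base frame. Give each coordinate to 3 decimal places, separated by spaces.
-3.464 -2.000 2.000

after link 1: o_1 = (0.0000, 0.0000, 2.0000)
after link 2: o_2 = (-3.4641, -2.0000, 2.0000)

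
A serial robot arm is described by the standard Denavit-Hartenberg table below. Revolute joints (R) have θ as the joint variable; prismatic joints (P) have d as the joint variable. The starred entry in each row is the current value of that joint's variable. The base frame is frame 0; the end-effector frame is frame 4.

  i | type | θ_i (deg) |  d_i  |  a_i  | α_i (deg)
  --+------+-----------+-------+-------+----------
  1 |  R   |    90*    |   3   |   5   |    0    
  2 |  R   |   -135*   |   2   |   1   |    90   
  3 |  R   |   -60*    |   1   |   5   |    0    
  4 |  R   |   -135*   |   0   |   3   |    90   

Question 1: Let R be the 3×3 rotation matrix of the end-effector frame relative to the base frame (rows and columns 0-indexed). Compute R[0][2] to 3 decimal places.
0.183

End-effector z-axis (col 2 of R) = (0.1830,-0.1830,0.9659)
R[0][2] = 0.1830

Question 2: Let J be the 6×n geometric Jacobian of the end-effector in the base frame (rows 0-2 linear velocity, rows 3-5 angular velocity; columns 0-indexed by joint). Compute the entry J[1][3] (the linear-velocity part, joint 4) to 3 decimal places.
0.549

axis z_3 = (-0.7071,-0.7071,0.0000); lever o_n−o_3 = (-2.0490,2.0490,0.7765)
cross product → J_v[:, 3] = (-0.5490,0.5490,-2.8978)
J_ω[:, 3] = z_3
entry J[1][3] = 0.5490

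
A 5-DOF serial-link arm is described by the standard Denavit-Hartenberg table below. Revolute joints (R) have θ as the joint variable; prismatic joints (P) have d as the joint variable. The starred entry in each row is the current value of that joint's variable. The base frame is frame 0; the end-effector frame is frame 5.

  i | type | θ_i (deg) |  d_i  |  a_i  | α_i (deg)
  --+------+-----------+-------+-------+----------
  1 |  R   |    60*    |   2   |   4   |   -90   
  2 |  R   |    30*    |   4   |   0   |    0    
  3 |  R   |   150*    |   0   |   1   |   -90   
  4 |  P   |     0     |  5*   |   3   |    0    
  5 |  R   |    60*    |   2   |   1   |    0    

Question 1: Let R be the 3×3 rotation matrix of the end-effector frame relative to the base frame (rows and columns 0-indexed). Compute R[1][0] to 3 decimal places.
End-effector x-axis (col 0 of R) = (0.5000,-0.8660,-0.0000)
R[1][0] = -0.8660

-0.866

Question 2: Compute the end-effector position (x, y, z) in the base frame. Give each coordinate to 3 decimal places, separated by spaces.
after link 1: o_1 = (2.0000, 3.4641, 2.0000)
after link 2: o_2 = (-1.4641, 5.4641, 2.0000)
after link 3: o_3 = (-1.9641, 4.5981, 2.0000)
after link 4: o_4 = (-3.4641, 2.0000, 7.0000)
after link 5: o_5 = (-2.9641, 1.1340, 9.0000)

-2.964 1.134 9.000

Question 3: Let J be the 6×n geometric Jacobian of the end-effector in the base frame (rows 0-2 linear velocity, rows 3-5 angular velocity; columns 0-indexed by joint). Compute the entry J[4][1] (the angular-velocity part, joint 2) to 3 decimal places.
0.500

axis z_1 = (-0.8660,0.5000,0.0000); lever o_n−o_1 = (-4.9641,-2.3301,7.0000)
cross product → J_v[:, 1] = (3.5000,6.0622,4.5000)
J_ω[:, 1] = z_1
entry J[4][1] = 0.5000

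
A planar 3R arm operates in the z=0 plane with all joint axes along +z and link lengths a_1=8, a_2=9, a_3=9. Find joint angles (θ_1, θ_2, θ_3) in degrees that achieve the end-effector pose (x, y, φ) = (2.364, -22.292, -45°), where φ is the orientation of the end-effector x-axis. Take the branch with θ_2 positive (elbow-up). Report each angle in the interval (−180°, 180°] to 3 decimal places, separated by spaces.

-120.002 30.004 44.998

wrist centre = target − a_3·(cos φ, sin φ) = (-4.0000, -15.9280)
cos θ_2 = (269.7021−8²−9²)/(2·8·9) = 0.8660; θ_2 = 30.0044° (elbow-up)
β = atan2(-15.9280,-4.0000) = -104.0970°; ψ = atan2(4.5006,15.7939) = 15.9054°
θ_1 = β − ψ = -120.0024°
θ_3 = φ − θ_1 − θ_2 = 44.9979° (wrapped to (-180°,180°])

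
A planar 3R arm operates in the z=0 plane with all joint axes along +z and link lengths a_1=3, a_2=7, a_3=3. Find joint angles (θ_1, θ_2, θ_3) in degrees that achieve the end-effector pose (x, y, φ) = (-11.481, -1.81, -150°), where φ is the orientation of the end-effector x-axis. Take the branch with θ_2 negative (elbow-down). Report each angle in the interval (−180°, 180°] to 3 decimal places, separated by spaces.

wrist centre = target − a_3·(cos φ, sin φ) = (-8.8829, -0.3100)
cos θ_2 = (79.0024−3²−7²)/(2·3·7) = 0.5001; θ_2 = -59.9962° (elbow-down)
β = atan2(-0.3100,-8.8829) = -178.0013°; ψ = atan2(-6.0619,6.5004) = -43.0010°
θ_1 = β − ψ = -135.0003°
θ_3 = φ − θ_1 − θ_2 = 44.9964° (wrapped to (-180°,180°])

-135.000 -59.996 44.996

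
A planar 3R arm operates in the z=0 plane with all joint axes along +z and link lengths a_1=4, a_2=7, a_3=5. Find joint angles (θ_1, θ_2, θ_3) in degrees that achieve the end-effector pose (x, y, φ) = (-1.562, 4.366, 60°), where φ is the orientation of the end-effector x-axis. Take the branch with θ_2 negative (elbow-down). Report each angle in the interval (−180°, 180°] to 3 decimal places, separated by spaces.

wrist centre = target − a_3·(cos φ, sin φ) = (-4.0620, 0.0359)
cos θ_2 = (16.5011−4²−7²)/(2·4·7) = -0.8661; θ_2 = -150.0030° (elbow-down)
β = atan2(0.0359,-4.0620) = 179.4940°; ψ = atan2(-3.4997,-2.0624) = -120.5108°
θ_1 = β − ψ = 300.0048°
θ_3 = φ − θ_1 − θ_2 = -90.0018° (wrapped to (-180°,180°])

-59.995 -150.003 -90.002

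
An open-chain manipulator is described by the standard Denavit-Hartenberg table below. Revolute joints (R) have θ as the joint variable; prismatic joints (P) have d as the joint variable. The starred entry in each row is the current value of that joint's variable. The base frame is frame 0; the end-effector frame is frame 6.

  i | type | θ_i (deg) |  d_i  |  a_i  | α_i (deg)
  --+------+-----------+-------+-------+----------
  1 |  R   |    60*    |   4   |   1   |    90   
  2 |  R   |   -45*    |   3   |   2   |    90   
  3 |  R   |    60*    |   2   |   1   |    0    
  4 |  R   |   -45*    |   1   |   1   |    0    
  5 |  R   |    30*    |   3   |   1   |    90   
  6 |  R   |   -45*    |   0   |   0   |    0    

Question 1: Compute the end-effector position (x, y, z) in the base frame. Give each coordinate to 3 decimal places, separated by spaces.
4.039 -2.669 -3.193

after link 1: o_1 = (0.5000, 0.8660, 4.0000)
after link 2: o_2 = (3.8052, 0.5908, 2.5858)
after link 3: o_3 = (4.0249, -0.7608, 0.8180)
after link 4: o_4 = (4.2369, -0.9111, -0.5721)
after link 5: o_5 = (4.0387, -2.6687, -3.1934)
after link 6: o_6 = (4.0387, -2.6687, -3.1934)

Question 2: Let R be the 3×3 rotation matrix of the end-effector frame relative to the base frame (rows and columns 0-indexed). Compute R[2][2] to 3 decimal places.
End-effector z-axis (col 2 of R) = (-0.3624,0.7866,-0.5000)
R[2][2] = -0.5000

-0.500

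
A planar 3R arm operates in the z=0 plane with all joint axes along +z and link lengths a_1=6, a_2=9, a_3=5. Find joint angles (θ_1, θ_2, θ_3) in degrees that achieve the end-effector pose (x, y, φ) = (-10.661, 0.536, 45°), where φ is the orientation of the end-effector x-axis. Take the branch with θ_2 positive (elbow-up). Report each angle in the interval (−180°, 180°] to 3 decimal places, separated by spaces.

173.868 29.991 -158.859

wrist centre = target − a_3·(cos φ, sin φ) = (-14.1965, -2.9995)
cos θ_2 = (210.5388−6²−9²)/(2·6·9) = 0.8661; θ_2 = 29.9915° (elbow-up)
β = atan2(-2.9995,-14.1965) = -168.0696°; ψ = atan2(4.4988,13.7949) = 18.0624°
θ_1 = β − ψ = -186.1320°
θ_3 = φ − θ_1 − θ_2 = -158.8595° (wrapped to (-180°,180°])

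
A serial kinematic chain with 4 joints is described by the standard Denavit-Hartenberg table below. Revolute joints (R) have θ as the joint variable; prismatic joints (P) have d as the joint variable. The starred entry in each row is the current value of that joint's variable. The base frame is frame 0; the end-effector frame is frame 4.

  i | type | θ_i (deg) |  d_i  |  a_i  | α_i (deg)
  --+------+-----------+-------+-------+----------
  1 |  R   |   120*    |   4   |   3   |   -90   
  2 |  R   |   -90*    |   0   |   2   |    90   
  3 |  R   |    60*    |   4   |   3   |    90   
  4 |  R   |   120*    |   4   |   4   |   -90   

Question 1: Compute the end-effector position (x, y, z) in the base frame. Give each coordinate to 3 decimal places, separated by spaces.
3.214 -3.299 9.964

after link 1: o_1 = (-1.5000, 2.5981, 4.0000)
after link 2: o_2 = (-1.5000, 2.5981, 6.0000)
after link 3: o_3 = (-1.7500, -2.1651, 7.5000)
after link 4: o_4 = (3.2141, -3.2990, 9.9641)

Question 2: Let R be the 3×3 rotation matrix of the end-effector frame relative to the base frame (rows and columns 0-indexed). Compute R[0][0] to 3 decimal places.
0.808

End-effector x-axis (col 0 of R) = (0.8080,-0.5335,-0.2500)
R[0][0] = 0.8080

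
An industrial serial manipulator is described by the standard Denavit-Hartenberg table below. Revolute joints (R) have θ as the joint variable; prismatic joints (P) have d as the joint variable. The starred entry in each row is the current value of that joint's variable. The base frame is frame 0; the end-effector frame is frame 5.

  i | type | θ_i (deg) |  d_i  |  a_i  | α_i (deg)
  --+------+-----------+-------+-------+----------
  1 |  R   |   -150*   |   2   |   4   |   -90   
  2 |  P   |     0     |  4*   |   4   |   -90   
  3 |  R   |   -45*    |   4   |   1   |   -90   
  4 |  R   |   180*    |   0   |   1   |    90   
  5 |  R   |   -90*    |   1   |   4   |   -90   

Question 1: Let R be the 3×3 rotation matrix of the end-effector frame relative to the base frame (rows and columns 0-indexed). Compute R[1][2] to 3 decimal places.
End-effector z-axis (col 2 of R) = (0.2588,0.9659,0.0000)
R[1][2] = 0.9659

0.966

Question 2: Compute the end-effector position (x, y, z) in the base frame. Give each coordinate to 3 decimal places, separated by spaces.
after link 1: o_1 = (-3.4641, -2.0000, 2.0000)
after link 2: o_2 = (-4.9282, -7.4641, 2.0000)
after link 3: o_3 = (-5.1870, -8.4300, -2.0000)
after link 4: o_4 = (-4.9282, -7.4641, -2.0000)
after link 5: o_5 = (-1.0645, -8.4994, -1.0000)

-1.064 -8.499 -1.000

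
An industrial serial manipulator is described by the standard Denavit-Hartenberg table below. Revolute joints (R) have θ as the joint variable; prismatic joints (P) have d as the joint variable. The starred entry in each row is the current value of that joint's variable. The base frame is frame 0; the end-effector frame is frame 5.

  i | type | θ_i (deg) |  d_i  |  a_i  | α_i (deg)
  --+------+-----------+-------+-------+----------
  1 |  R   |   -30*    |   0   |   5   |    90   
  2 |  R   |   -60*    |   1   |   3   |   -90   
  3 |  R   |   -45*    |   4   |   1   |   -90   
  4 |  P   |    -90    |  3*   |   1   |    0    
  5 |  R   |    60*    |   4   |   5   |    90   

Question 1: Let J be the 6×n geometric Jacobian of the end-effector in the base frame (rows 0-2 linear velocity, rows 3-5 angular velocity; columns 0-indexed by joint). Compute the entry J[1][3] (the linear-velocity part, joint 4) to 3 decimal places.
prismatic axis z_3 = (0.6597,0.4356,-0.6124)
J_v[:, 3] = z_3; J_ω[:, 3] = (0,0,0)
entry J[1][3] = 0.4356

0.436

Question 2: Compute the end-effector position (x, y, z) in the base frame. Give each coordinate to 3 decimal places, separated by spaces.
15.120 -8.521 -6.399

after link 1: o_1 = (4.3301, -2.5000, 0.0000)
after link 2: o_2 = (5.1292, -4.1160, -2.5981)
after link 3: o_3 = (8.0818, -6.6372, -1.2104)
after link 4: o_4 = (10.8110, -5.7635, -2.5476)
after link 5: o_5 = (15.1199, -8.5207, -6.3987)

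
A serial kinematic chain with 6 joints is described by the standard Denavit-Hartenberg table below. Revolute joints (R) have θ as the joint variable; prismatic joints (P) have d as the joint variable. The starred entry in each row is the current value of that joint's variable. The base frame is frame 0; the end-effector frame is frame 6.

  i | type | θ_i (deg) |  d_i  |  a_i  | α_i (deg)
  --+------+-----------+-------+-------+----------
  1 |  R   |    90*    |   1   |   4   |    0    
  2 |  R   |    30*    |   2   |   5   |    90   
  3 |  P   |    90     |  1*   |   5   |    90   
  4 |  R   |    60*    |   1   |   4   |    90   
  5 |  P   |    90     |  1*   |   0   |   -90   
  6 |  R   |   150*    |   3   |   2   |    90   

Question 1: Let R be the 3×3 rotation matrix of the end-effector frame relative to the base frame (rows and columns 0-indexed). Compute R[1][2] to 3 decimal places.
End-effector z-axis (col 2 of R) = (0.1250,0.6495,-0.7500)
R[1][2] = 0.6495

0.650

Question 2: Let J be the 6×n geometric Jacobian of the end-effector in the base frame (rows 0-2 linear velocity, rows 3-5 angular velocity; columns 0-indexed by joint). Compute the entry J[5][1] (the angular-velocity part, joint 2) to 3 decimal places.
1.000

axis z_1 = (0.0000,0.0000,1.0000); lever o_n−o_1 = (-0.5179,4.6292,7.5000)
cross product → J_v[:, 1] = (-4.6292,-0.5179,0.0000)
J_ω[:, 1] = z_1
entry J[5][1] = 1.0000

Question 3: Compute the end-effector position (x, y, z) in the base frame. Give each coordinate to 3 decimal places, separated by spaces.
-0.518 8.629 8.500

after link 1: o_1 = (0.0000, 4.0000, 1.0000)
after link 2: o_2 = (-2.5000, 8.3301, 3.0000)
after link 3: o_3 = (-1.6340, 8.8301, 8.0000)
after link 4: o_4 = (0.8660, 11.4282, 10.0000)
after link 5: o_5 = (0.4330, 11.1782, 10.8660)
after link 6: o_6 = (-0.5179, 8.6292, 8.5000)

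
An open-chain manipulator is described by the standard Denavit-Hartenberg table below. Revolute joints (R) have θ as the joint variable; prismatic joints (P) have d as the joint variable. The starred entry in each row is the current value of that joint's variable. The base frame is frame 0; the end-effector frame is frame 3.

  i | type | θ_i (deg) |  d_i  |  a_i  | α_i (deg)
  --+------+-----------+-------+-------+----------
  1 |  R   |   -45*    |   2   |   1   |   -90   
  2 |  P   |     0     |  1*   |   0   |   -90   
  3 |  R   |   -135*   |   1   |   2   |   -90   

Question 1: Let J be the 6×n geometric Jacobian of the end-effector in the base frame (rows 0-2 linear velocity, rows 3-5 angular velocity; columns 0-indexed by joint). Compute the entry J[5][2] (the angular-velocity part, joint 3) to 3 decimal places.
axis z_2 = (0.0000,0.0000,-1.0000); lever o_n−o_2 = (0.0000,2.0000,-1.0000)
cross product → J_v[:, 2] = (2.0000,0.0000,0.0000)
J_ω[:, 2] = z_2
entry J[5][2] = -1.0000

-1.000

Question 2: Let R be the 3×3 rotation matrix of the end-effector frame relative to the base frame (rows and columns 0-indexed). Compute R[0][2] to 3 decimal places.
1.000

End-effector z-axis (col 2 of R) = (1.0000,0.0000,0.0000)
R[0][2] = 1.0000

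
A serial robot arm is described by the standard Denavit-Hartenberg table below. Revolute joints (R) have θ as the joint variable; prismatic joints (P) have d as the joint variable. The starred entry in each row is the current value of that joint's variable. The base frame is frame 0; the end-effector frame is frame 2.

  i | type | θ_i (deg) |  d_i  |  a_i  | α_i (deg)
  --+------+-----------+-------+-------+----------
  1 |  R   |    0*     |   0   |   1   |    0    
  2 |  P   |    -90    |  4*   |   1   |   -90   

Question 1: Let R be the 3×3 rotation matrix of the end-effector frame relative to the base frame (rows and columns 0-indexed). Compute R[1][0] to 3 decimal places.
-1.000

End-effector x-axis (col 0 of R) = (0.0000,-1.0000,0.0000)
R[1][0] = -1.0000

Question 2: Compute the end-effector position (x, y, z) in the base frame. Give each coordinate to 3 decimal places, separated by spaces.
1.000 -1.000 4.000

after link 1: o_1 = (1.0000, 0.0000, 0.0000)
after link 2: o_2 = (1.0000, -1.0000, 4.0000)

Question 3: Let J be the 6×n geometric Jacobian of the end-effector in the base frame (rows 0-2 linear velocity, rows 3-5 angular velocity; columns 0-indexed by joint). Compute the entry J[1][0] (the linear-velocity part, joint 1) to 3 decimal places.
1.000

axis z_0 = ẑ; lever o_n−o_0 = (1.0000,-1.0000,4.0000)
cross product → J_v[:, 0] = (1.0000,1.0000,-0.0000)
J_ω[:, 0] = z_0
entry J[1][0] = 1.0000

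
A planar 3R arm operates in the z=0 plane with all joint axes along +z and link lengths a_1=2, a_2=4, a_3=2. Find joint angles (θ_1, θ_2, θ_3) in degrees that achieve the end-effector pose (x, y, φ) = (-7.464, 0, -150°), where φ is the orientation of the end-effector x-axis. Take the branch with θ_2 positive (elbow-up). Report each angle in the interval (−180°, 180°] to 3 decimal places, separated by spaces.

wrist centre = target − a_3·(cos φ, sin φ) = (-5.7319, 1.0000)
cos θ_2 = (33.8552−2²−4²)/(2·2·4) = 0.8660; θ_2 = 30.0083° (elbow-up)
β = atan2(1.0000,-5.7319) = 170.1037°; ψ = atan2(2.0005,5.4638) = 20.1096°
θ_1 = β − ψ = 149.9942°
θ_3 = φ − θ_1 − θ_2 = 29.9975° (wrapped to (-180°,180°])

149.994 30.008 29.997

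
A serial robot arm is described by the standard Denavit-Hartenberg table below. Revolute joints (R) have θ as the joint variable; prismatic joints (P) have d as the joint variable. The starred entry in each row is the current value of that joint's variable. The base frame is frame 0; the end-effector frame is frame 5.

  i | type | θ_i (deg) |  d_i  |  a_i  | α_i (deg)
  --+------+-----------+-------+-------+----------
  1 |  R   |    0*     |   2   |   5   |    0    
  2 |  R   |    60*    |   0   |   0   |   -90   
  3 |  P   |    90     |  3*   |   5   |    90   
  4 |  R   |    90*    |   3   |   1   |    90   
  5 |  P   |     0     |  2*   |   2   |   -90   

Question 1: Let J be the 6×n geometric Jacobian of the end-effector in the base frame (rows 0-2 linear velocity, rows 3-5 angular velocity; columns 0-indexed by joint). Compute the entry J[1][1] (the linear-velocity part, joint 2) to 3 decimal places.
-3.696

axis z_1 = (0.0000,0.0000,1.0000); lever o_n−o_1 = (-3.6962,5.5981,-7.0000)
cross product → J_v[:, 1] = (-5.5981,-3.6962,0.0000)
J_ω[:, 1] = z_1
entry J[1][1] = -3.6962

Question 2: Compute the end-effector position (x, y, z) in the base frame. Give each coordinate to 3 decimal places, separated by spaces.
1.304 5.598 -5.000

after link 1: o_1 = (5.0000, 0.0000, 2.0000)
after link 2: o_2 = (5.0000, 0.0000, 2.0000)
after link 3: o_3 = (2.4019, 1.5000, -3.0000)
after link 4: o_4 = (3.0359, 4.5981, -3.0000)
after link 5: o_5 = (1.3038, 5.5981, -5.0000)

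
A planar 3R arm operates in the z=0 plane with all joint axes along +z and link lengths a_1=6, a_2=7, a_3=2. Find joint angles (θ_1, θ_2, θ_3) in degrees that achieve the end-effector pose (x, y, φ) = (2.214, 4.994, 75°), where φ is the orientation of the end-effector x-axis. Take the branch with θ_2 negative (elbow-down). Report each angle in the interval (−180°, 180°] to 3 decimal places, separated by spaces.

152.032 -149.999 72.968

wrist centre = target − a_3·(cos φ, sin φ) = (1.6964, 3.0621)
cos θ_2 = (12.2544−6²−7²)/(2·6·7) = -0.8660; θ_2 = -149.9993° (elbow-down)
β = atan2(3.0621,1.6964) = 61.0145°; ψ = atan2(-3.5001,-0.0621) = -91.0170°
θ_1 = β − ψ = 152.0315°
θ_3 = φ − θ_1 − θ_2 = 72.9677° (wrapped to (-180°,180°])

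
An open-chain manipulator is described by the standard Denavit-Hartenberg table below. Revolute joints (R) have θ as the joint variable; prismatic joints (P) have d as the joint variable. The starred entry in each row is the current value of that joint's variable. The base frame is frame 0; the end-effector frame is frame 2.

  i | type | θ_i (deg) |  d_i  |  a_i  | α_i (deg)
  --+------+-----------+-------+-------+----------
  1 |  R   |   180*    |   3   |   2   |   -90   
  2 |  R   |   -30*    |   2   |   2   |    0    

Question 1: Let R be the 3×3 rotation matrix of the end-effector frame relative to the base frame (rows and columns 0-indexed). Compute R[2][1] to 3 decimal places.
End-effector y-axis (col 1 of R) = (-0.5000,0.0000,-0.8660)
R[2][1] = -0.8660

-0.866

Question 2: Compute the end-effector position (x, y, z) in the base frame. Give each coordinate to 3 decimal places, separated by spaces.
-3.732 -2.000 4.000

after link 1: o_1 = (-2.0000, 0.0000, 3.0000)
after link 2: o_2 = (-3.7321, -2.0000, 4.0000)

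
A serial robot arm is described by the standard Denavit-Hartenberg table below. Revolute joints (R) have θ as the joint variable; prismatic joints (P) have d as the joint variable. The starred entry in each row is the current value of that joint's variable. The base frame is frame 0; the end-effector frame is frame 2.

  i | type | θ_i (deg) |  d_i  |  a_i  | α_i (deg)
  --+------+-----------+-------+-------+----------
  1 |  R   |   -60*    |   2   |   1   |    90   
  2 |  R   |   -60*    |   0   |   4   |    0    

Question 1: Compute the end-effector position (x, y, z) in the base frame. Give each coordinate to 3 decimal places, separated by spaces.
1.500 -2.598 -1.464

after link 1: o_1 = (0.5000, -0.8660, 2.0000)
after link 2: o_2 = (1.5000, -2.5981, -1.4641)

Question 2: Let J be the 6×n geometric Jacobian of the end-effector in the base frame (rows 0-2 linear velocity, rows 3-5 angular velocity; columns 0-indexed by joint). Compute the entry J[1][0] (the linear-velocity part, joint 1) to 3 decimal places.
1.500

axis z_0 = ẑ; lever o_n−o_0 = (1.5000,-2.5981,-1.4641)
cross product → J_v[:, 0] = (2.5981,1.5000,-0.0000)
J_ω[:, 0] = z_0
entry J[1][0] = 1.5000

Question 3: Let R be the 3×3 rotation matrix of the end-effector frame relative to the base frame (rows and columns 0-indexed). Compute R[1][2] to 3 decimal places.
-0.500

End-effector z-axis (col 2 of R) = (-0.8660,-0.5000,0.0000)
R[1][2] = -0.5000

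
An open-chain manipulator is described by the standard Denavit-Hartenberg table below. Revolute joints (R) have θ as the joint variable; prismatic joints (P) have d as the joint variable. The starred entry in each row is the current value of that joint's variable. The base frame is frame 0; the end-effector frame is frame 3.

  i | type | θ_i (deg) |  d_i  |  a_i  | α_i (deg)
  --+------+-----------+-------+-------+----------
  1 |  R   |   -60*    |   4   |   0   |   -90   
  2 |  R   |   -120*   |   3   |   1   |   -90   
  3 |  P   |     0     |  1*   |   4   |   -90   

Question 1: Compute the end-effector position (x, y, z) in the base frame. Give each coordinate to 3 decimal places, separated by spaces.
after link 1: o_1 = (0.0000, 0.0000, 4.0000)
after link 2: o_2 = (2.3481, 1.9330, 4.8660)
after link 3: o_3 = (1.7811, 2.9151, 8.8301)

1.781 2.915 8.830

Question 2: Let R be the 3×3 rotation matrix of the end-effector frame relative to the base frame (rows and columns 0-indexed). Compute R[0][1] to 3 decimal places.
End-effector y-axis (col 1 of R) = (-0.4330,0.7500,-0.5000)
R[0][1] = -0.4330

-0.433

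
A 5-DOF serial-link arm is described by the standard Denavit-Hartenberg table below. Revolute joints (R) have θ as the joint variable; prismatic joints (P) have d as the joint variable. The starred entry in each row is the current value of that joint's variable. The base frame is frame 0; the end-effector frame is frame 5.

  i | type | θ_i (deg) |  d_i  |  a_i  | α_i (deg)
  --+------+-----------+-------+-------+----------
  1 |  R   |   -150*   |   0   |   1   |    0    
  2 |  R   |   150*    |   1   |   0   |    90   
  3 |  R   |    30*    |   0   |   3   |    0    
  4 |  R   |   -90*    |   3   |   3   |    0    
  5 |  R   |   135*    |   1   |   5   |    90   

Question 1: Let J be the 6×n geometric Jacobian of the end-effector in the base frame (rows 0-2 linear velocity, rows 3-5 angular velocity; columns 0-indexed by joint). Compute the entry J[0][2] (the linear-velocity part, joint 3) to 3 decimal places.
axis z_2 = (0.0000,-1.0000,0.0000); lever o_n−o_2 = (5.3922,-4.0000,3.7316)
cross product → J_v[:, 2] = (-3.7316,0.0000,5.3922)
J_ω[:, 2] = z_2
entry J[0][2] = -3.7316

-3.732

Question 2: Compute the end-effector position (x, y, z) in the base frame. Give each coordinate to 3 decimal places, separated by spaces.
4.526 -4.500 4.732

after link 1: o_1 = (-0.8660, -0.5000, 0.0000)
after link 2: o_2 = (-0.8660, -0.5000, 1.0000)
after link 3: o_3 = (1.7321, -0.5000, 2.5000)
after link 4: o_4 = (3.2321, -3.5000, -0.0981)
after link 5: o_5 = (4.5261, -4.5000, 4.7316)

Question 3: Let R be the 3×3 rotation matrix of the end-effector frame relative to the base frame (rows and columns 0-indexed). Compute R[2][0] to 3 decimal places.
0.966

End-effector x-axis (col 0 of R) = (0.2588,0.0000,0.9659)
R[2][0] = 0.9659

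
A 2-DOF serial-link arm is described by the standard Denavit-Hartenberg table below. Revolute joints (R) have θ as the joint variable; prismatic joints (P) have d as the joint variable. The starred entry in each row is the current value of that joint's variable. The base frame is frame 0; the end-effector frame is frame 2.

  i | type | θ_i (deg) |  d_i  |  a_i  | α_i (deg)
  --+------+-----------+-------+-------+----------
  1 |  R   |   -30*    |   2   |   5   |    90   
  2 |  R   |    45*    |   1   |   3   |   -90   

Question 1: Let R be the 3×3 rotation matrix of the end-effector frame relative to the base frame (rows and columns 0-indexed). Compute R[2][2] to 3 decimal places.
0.707

End-effector z-axis (col 2 of R) = (-0.6124,0.3536,0.7071)
R[2][2] = 0.7071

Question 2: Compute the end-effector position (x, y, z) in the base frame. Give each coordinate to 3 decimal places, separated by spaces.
after link 1: o_1 = (4.3301, -2.5000, 2.0000)
after link 2: o_2 = (5.6672, -4.4267, 4.1213)

5.667 -4.427 4.121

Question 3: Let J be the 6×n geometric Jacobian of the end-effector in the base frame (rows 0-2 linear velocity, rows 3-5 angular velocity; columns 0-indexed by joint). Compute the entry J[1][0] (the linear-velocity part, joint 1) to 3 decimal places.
5.667

axis z_0 = ẑ; lever o_n−o_0 = (5.6672,-4.4267,4.1213)
cross product → J_v[:, 0] = (4.4267,5.6672,-0.0000)
J_ω[:, 0] = z_0
entry J[1][0] = 5.6672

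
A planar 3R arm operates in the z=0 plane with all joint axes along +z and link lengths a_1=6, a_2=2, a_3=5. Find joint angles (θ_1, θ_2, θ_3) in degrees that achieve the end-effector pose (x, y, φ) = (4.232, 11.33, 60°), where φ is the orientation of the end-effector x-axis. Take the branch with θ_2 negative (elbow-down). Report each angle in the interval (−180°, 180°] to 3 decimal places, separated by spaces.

90.001 -60.005 30.004

wrist centre = target − a_3·(cos φ, sin φ) = (1.7320, 6.9999)
cos θ_2 = (51.9980−6²−2²)/(2·6·2) = 0.4999; θ_2 = -60.0054° (elbow-down)
β = atan2(6.9999,1.7320) = 76.1023°; ψ = atan2(-1.7321,6.9998) = -13.8989°
θ_1 = β − ψ = 90.0012°
θ_3 = φ − θ_1 − θ_2 = 30.0042° (wrapped to (-180°,180°])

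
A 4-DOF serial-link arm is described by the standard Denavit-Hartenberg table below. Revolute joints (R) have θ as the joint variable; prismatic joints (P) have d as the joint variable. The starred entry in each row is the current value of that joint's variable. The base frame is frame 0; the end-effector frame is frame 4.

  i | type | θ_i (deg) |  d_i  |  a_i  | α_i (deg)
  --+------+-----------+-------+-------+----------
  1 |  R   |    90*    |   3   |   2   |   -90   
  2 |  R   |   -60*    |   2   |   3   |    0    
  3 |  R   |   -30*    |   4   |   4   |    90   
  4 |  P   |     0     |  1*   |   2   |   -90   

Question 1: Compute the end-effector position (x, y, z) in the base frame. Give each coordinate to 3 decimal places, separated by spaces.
after link 1: o_1 = (0.0000, 2.0000, 3.0000)
after link 2: o_2 = (-2.0000, 3.5000, 5.5981)
after link 3: o_3 = (-6.0000, 3.5000, 9.5981)
after link 4: o_4 = (-6.0000, 2.5000, 11.5981)

-6.000 2.500 11.598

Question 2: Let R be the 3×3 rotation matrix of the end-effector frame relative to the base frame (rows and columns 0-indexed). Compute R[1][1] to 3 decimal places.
End-effector y-axis (col 1 of R) = (0.0000,1.0000,-0.0000)
R[1][1] = 1.0000

1.000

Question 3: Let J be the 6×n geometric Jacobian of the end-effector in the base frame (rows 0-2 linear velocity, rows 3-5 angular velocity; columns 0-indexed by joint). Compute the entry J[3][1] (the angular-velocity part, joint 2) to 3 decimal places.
axis z_1 = (-1.0000,0.0000,0.0000); lever o_n−o_1 = (-6.0000,0.5000,8.5981)
cross product → J_v[:, 1] = (0.0000,8.5981,-0.5000)
J_ω[:, 1] = z_1
entry J[3][1] = -1.0000

-1.000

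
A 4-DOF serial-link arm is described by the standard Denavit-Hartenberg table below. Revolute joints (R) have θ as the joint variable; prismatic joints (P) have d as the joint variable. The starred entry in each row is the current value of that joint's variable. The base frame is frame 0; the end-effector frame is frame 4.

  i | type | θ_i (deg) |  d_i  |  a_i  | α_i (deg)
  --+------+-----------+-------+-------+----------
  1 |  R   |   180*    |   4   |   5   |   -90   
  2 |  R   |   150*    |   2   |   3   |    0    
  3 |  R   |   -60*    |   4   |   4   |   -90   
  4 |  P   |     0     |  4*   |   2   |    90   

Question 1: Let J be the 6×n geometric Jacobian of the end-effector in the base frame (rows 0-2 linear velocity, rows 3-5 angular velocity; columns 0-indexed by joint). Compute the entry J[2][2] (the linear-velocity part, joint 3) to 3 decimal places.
4.000

axis z_2 = (-0.0000,-1.0000,0.0000); lever o_n−o_2 = (4.0000,-4.0000,-6.0000)
cross product → J_v[:, 2] = (6.0000,-0.0000,4.0000)
J_ω[:, 2] = z_2
entry J[2][2] = 4.0000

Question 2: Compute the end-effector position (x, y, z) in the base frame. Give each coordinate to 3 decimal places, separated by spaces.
after link 1: o_1 = (-5.0000, 0.0000, 4.0000)
after link 2: o_2 = (-2.4019, -2.0000, 2.5000)
after link 3: o_3 = (-2.4019, -6.0000, -1.5000)
after link 4: o_4 = (1.5981, -6.0000, -3.5000)

1.598 -6.000 -3.500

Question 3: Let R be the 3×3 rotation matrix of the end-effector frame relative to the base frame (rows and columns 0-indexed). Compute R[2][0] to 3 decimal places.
-1.000

End-effector x-axis (col 0 of R) = (0.0000,-0.0000,-1.0000)
R[2][0] = -1.0000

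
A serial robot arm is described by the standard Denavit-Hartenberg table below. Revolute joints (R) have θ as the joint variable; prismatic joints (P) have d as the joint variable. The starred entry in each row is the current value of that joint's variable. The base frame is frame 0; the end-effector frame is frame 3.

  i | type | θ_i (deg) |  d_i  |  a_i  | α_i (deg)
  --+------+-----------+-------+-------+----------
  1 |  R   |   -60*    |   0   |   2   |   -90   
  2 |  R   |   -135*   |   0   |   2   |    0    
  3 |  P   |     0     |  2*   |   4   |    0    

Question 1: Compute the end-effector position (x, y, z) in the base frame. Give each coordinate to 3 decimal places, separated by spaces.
0.611 2.942 4.243

after link 1: o_1 = (1.0000, -1.7321, 0.0000)
after link 2: o_2 = (0.2929, -0.5073, 1.4142)
after link 3: o_3 = (0.6107, 2.9422, 4.2426)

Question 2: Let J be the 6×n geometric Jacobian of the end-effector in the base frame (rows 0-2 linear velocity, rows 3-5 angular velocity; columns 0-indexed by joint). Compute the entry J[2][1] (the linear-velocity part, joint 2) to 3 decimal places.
4.243

axis z_1 = (0.8660,0.5000,0.0000); lever o_n−o_1 = (-0.3893,4.6742,4.2426)
cross product → J_v[:, 1] = (2.1213,-3.6742,4.2426)
J_ω[:, 1] = z_1
entry J[2][1] = 4.2426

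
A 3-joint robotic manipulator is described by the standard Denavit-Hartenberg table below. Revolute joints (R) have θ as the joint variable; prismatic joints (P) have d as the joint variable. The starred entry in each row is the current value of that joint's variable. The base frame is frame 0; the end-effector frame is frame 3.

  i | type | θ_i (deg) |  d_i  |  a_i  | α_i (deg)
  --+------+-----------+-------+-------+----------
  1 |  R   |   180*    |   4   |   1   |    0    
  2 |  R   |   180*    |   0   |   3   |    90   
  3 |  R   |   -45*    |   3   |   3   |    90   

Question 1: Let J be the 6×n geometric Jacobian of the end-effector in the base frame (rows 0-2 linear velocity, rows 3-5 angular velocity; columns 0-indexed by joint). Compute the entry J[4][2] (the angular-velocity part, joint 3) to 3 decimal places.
-1.000

axis z_2 = (-0.0000,-1.0000,0.0000); lever o_n−o_2 = (2.1213,-3.0000,-2.1213)
cross product → J_v[:, 2] = (2.1213,-0.0000,2.1213)
J_ω[:, 2] = z_2
entry J[4][2] = -1.0000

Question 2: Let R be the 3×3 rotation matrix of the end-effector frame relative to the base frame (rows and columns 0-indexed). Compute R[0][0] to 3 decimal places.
End-effector x-axis (col 0 of R) = (0.7071,-0.0000,-0.7071)
R[0][0] = 0.7071

0.707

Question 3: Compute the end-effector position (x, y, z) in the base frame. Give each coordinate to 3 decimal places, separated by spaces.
4.121 -3.000 1.879

after link 1: o_1 = (-1.0000, 0.0000, 4.0000)
after link 2: o_2 = (2.0000, -0.0000, 4.0000)
after link 3: o_3 = (4.1213, -3.0000, 1.8787)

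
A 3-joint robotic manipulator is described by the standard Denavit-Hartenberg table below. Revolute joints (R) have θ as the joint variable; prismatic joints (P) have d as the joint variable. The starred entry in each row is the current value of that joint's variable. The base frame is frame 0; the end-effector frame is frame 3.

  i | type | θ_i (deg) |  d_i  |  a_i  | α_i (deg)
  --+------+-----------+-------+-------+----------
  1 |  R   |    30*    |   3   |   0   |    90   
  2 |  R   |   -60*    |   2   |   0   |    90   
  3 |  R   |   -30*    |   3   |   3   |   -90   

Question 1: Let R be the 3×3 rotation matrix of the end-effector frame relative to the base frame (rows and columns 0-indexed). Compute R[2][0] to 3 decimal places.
-0.750

End-effector x-axis (col 0 of R) = (0.1250,0.6495,-0.7500)
R[2][0] = -0.7500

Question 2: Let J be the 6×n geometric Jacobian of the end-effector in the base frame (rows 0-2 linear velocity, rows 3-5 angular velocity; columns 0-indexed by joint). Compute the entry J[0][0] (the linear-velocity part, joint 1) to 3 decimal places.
1.083

axis z_0 = ẑ; lever o_n−o_0 = (-0.8750,-1.0825,-0.7500)
cross product → J_v[:, 0] = (1.0825,-0.8750,0.0000)
J_ω[:, 0] = z_0
entry J[0][0] = 1.0825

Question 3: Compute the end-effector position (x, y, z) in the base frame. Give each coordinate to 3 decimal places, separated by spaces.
-0.875 -1.083 -0.750

after link 1: o_1 = (0.0000, 0.0000, 3.0000)
after link 2: o_2 = (1.0000, -1.7321, 3.0000)
after link 3: o_3 = (-0.8750, -1.0825, -0.7500)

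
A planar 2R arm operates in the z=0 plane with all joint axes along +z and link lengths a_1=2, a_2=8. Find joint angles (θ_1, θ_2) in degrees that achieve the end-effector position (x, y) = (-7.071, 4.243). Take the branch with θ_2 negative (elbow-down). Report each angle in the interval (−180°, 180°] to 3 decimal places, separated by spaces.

-135.006 -89.996

cos θ_2 = (68.0021−2²−8²)/(2·2·8) = 0.0001; θ_2 = -89.9963° (elbow-down)
β = atan2(4.2430,-7.0710) = 149.0339°; ψ = atan2(-8.0000,2.0005) = -75.9602°
θ_1 = β − ψ = 224.9941°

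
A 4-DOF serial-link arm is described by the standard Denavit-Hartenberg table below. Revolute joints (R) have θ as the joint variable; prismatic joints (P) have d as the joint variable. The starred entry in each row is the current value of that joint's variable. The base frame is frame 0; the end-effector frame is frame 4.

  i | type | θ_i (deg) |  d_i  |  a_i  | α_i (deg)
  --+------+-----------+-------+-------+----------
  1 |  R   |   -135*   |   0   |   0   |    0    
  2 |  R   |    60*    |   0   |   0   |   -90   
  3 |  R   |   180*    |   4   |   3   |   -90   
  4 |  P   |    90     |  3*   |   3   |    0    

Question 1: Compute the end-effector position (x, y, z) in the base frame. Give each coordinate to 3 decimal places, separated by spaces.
after link 1: o_1 = (0.0000, 0.0000, 0.0000)
after link 2: o_2 = (0.0000, 0.0000, 0.0000)
after link 3: o_3 = (3.0872, 3.9331, -0.0000)
after link 4: o_4 = (0.1895, 3.1566, 3.0000)

0.189 3.157 3.000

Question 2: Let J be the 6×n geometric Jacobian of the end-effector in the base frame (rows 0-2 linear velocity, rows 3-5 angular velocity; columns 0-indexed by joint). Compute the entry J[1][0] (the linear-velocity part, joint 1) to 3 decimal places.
axis z_0 = ẑ; lever o_n−o_0 = (0.1895,3.1566,3.0000)
cross product → J_v[:, 0] = (-3.1566,0.1895,0.0000)
J_ω[:, 0] = z_0
entry J[1][0] = 0.1895

0.189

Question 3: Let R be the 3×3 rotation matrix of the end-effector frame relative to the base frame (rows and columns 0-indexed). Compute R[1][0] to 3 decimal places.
-0.259

End-effector x-axis (col 0 of R) = (-0.9659,-0.2588,-0.0000)
R[1][0] = -0.2588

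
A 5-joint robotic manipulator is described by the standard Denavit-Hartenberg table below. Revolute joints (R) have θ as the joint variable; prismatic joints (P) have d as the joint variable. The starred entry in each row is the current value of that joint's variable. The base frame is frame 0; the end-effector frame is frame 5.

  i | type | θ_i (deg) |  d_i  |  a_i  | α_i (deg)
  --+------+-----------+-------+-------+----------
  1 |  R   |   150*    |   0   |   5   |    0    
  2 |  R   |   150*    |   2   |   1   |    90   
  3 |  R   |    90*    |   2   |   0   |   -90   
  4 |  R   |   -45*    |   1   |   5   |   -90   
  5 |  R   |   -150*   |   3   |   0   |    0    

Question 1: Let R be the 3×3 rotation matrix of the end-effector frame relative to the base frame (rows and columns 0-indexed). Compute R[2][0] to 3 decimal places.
End-effector x-axis (col 0 of R) = (0.2803,0.7392,-0.6124)
R[2][0] = -0.6124

-0.612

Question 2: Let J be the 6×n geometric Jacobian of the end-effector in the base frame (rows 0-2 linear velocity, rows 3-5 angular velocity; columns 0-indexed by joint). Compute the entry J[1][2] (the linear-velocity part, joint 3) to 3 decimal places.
4.899

axis z_2 = (-0.8660,-0.5000,0.0000); lever o_n−o_2 = (-3.4568,-0.8411,5.6569)
cross product → J_v[:, 2] = (-2.8284,4.8990,-1.0000)
J_ω[:, 2] = z_2
entry J[1][2] = 4.8990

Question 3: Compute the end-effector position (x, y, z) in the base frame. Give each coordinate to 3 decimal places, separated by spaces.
-7.287 0.793 7.657

after link 1: o_1 = (-4.3301, 2.5000, 0.0000)
after link 2: o_2 = (-3.8301, 1.6340, 2.0000)
after link 3: o_3 = (-5.5622, 0.6340, 2.0000)
after link 4: o_4 = (-9.1240, -0.2678, 5.5355)
after link 5: o_5 = (-7.2869, 0.7929, 7.6569)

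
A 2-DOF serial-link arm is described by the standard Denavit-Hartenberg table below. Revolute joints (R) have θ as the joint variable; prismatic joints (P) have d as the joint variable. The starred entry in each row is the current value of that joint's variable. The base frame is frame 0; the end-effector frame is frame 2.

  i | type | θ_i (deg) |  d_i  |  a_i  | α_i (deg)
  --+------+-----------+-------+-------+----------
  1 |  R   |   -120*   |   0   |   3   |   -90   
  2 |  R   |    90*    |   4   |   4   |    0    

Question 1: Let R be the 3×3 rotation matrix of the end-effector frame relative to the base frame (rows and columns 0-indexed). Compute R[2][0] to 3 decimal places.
-1.000

End-effector x-axis (col 0 of R) = (0.0000,-0.0000,-1.0000)
R[2][0] = -1.0000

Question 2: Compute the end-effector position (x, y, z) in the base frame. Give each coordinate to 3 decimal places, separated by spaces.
after link 1: o_1 = (-1.5000, -2.5981, 0.0000)
after link 2: o_2 = (1.9641, -4.5981, -4.0000)

1.964 -4.598 -4.000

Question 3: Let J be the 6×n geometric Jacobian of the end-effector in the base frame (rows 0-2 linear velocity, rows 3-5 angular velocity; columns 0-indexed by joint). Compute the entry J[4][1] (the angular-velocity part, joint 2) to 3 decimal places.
-0.500

axis z_1 = (0.8660,-0.5000,0.0000); lever o_n−o_1 = (3.4641,-2.0000,-4.0000)
cross product → J_v[:, 1] = (2.0000,3.4641,0.0000)
J_ω[:, 1] = z_1
entry J[4][1] = -0.5000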